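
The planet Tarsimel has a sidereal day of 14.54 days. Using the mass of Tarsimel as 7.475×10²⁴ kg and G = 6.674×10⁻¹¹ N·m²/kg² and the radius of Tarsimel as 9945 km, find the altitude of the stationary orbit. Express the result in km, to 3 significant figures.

μ = GM = 6.674×10⁻¹¹ × 7.475×10²⁴ = 4.989×10¹⁴ m³/s².
T = 14.54 days = 1.256×10⁶ s.
A synchronous orbit has period T, so by Kepler's third law a = (μT²/4π²)^(1/3).
μT²/4π² = 4.989×10¹⁴ × (1.256×10⁶)² / 39.48 = 1.994×10²⁵ m³.
a = 2.712×10⁸ m = 2.7118×10⁵ km.
Altitude h = a − R = 2.7118×10⁵ − 9945 = 2.6124×10⁵ km.

h_sync ≈ 2.61×10⁵ km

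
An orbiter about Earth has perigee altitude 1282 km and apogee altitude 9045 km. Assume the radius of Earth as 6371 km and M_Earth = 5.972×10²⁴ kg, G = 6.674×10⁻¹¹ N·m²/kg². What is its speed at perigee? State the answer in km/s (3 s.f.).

μ = GM = 6.674×10⁻¹¹ × 5.972×10²⁴ = 3.986×10¹⁴ m³/s².
r_p = 6371 + 1282 = 7653.0 km = 7.6530×10⁶ m.
r_a = 6371 + 9045 = 15416 km = 1.5416×10⁷ m.
Semi-major axis a = (r_p + r_a)/2 = 11534 km = 1.153×10⁷ m.
Vis-viva: v² = μ(2/r − 1/a) = 3.986×10¹⁴ × (2.613×10⁻⁷ − 8.670×10⁻⁸) = 6.961×10⁷ m²/s².
v = 8343 m/s = 8.343 km/s.

v ≈ 8.34 km/s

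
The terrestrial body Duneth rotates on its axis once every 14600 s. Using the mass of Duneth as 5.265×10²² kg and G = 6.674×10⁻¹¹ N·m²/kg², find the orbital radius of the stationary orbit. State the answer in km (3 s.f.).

μ = GM = 6.674×10⁻¹¹ × 5.265×10²² = 3.514×10¹² m³/s².
A synchronous orbit has period T, so by Kepler's third law a = (μT²/4π²)^(1/3).
μT²/4π² = 3.514×10¹² × (1.460×10⁴)² / 39.48 = 1.897×10¹⁹ m³.
a = 2.667×10⁶ m = 2667.1 km.

r_sync ≈ 2670 km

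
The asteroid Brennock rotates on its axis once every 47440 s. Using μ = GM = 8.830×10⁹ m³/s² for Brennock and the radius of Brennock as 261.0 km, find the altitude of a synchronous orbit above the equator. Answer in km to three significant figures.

h_sync ≈ 534 km

A synchronous orbit has period T, so by Kepler's third law a = (μT²/4π²)^(1/3).
μT²/4π² = 8.830×10⁹ × (4.744×10⁴)² / 39.48 = 5.034×10¹⁷ m³.
a = 7.955×10⁵ m = 795.48 km.
Altitude h = a − R = 795.48 − 261.0 = 534.48 km.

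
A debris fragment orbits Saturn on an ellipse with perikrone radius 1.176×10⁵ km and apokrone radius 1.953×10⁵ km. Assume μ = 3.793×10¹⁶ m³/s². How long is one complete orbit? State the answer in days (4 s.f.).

T ≈ 0.7307 days

Semi-major axis a = (r_p + r_a)/2 = (1.1760×10⁵ + 1.9530×10⁵)/2 = 1.5645×10⁵ km = 1.564×10⁸ m.
By Kepler's third law T = 2π√(a³/μ) = 2π × 1.005×10⁴ = 6.313×10⁴ s.
= 0.7307 days.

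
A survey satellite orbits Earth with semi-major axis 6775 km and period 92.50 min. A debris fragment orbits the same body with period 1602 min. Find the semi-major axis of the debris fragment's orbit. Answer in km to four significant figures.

a₂ ≈ 45350 km

Kepler's third law: a³ ∝ T², so a₂ = a₁ (T₂/T₁)^(2/3).
T₂/T₁ = 17.32, (T₂/T₁)^(2/3) = 6.694.
a₂ = 6775 × 6.694 = 45350 km.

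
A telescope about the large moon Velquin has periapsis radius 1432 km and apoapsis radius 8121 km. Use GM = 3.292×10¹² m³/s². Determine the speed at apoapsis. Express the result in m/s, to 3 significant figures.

v ≈ 349 m/s

Semi-major axis a = (r_p + r_a)/2 = 4776.5 km = 4.776×10⁶ m.
Vis-viva: v² = μ(2/r − 1/a) = 3.292×10¹² × (2.463×10⁻⁷ − 2.094×10⁻⁷) = 1.215×10⁵ m²/s².
v = 348.6 m/s.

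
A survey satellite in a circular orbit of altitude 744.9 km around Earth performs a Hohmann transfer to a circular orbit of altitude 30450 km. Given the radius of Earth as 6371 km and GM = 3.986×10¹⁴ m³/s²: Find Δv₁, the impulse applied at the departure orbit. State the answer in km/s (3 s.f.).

r₁ = 6371 + 744.9 = 7115.9 km = 7.1159×10⁶ m.
r₂ = 6371 + 30450 = 36821 km = 3.6821×10⁷ m.
Transfer ellipse a_t = (r₁ + r₂)/2 = 2.197×10⁷ m.
At r₁: circular v_c1 = √(μ/r₁) = 7484 m/s; transfer-perigee v_p = √[μ(2/r₁ − 1/a_t)] = 9690 m/s.
Δv₁ = v_p − v_c1 = 2205 m/s.
= 2.205 km/s.

Δv ≈ 2.21 km/s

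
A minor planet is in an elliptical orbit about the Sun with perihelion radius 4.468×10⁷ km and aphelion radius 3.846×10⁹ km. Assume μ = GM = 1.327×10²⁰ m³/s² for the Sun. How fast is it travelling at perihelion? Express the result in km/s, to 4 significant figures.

v ≈ 76.63 km/s

Semi-major axis a = (r_p + r_a)/2 = 1.9453×10⁹ km = 1.945×10¹² m.
Vis-viva: v² = μ(2/r − 1/a) = 1.327×10²⁰ × (4.476×10⁻¹¹ − 5.140×10⁻¹³) = 5.872×10⁹ m²/s².
v = 76630 m/s = 76.63 km/s.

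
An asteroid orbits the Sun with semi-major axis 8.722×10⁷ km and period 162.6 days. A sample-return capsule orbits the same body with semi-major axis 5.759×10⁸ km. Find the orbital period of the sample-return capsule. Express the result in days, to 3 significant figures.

Kepler's third law: T² ∝ a³, so T₂ = T₁ (a₂/a₁)^(3/2).
a₂/a₁ = 6.603, (a₂/a₁)^(3/2) = 16.97.
T₂ = 162.6 × 16.97 = 2759 days.

T₂ ≈ 2760 days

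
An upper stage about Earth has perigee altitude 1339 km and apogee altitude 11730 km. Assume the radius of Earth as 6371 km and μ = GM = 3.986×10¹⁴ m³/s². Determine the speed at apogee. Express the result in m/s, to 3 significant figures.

r_p = 6371 + 1339 = 7710.0 km = 7.7100×10⁶ m.
r_a = 6371 + 11730 = 18101 km = 1.8101×10⁷ m.
Semi-major axis a = (r_p + r_a)/2 = 12906 km = 1.291×10⁷ m.
Vis-viva: v² = μ(2/r − 1/a) = 3.986×10¹⁴ × (1.105×10⁻⁷ − 7.749×10⁻⁸) = 1.316×10⁷ m²/s².
v = 3627 m/s.

v ≈ 3630 m/s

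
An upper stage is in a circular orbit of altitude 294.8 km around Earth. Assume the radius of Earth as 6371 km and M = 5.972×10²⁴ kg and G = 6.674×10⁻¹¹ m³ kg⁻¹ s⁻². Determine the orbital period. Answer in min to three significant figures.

μ = GM = 6.674×10⁻¹¹ × 5.972×10²⁴ = 3.986×10¹⁴ m³/s².
r = 6371 + 294.8 = 6665.8 km = 6.6658×10⁶ m.
Kepler's third law: T = 2π√(r³/μ) = 2π√((6.666×10⁶)³ / 3.986×10¹⁴).
r³/μ = 7.431×10⁵ s², so T = 2π × 8.620×10² = 5.416×10³ s.
Converting: 5.416×10³ s ÷ 60.00 = 90.27 min.

T ≈ 90.3 min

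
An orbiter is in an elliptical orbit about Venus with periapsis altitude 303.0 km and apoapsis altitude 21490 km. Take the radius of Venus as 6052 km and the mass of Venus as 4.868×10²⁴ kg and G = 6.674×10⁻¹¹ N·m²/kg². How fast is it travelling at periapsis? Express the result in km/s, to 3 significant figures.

μ = GM = 6.674×10⁻¹¹ × 4.868×10²⁴ = 3.249×10¹⁴ m³/s².
r_p = 6052 + 303.0 = 6355.0 km = 6.3550×10⁶ m.
r_a = 6052 + 21490 = 27542 km = 2.7542×10⁷ m.
Semi-major axis a = (r_p + r_a)/2 = 16948 km = 1.695×10⁷ m.
Vis-viva: v² = μ(2/r − 1/a) = 3.249×10¹⁴ × (3.147×10⁻⁷ − 5.900×10⁻⁸) = 8.308×10⁷ m²/s².
v = 9115 m/s = 9.115 km/s.

v ≈ 9.11 km/s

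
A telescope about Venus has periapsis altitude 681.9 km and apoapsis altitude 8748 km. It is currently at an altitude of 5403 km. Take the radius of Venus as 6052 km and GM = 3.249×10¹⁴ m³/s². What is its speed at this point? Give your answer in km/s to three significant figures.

r_p = 6052 + 681.9 = 6733.9 km = 6.7339×10⁶ m.
r_a = 6052 + 8748 = 14800 km = 1.4800×10⁷ m.
r = 6052 + 5403 = 11455 km = 1.146×10⁷ m.
Semi-major axis a = (r_p + r_a)/2 = 10767 km = 1.077×10⁷ m.
Vis-viva: v² = μ(2/r − 1/a) = 3.249×10¹⁴ × (1.746×10⁻⁷ − 9.288×10⁻⁸) = 2.655×10⁷ m²/s².
v = 5153 m/s = 5.153 km/s.

v ≈ 5.15 km/s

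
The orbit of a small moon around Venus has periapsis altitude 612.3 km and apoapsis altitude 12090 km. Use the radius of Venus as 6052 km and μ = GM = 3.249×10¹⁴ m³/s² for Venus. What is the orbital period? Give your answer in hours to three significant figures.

r_p = 6052 + 612.3 = 6664.3 km = 6.6643×10⁶ m.
r_a = 6052 + 12090 = 18142 km = 1.8142×10⁷ m.
Semi-major axis a = (r_p + r_a)/2 = (6664.3 + 18142)/2 = 12403 km = 1.240×10⁷ m.
By Kepler's third law T = 2π√(a³/μ) = 2π × 2.423×10³ = 1.523×10⁴ s.
= 4.230 hours.

T ≈ 4.23 hours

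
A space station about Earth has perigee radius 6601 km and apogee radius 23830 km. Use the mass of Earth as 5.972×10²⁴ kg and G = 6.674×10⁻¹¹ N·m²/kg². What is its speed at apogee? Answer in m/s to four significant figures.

v ≈ 2694 m/s

μ = GM = 6.674×10⁻¹¹ × 5.972×10²⁴ = 3.986×10¹⁴ m³/s².
Semi-major axis a = (r_p + r_a)/2 = 15216 km = 1.522×10⁷ m.
Vis-viva: v² = μ(2/r − 1/a) = 3.986×10¹⁴ × (8.393×10⁻⁸ − 6.572×10⁻⁸) = 7.256×10⁶ m²/s².
v = 2694 m/s.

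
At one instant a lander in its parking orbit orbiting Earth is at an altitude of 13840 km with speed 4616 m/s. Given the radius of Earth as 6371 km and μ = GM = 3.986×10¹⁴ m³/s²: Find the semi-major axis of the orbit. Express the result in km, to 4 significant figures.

a ≈ 21980 km

r = 6371 + 13840 = 20211 km = 2.021×10⁷ m.
Vis-viva rearranged: 1/a = 2/r − v²/μ = 9.896×10⁻⁸ − 5.346×10⁻⁸ = 4.550×10⁻⁸ m⁻¹.
a = 2.198×10⁷ m = 21978 km.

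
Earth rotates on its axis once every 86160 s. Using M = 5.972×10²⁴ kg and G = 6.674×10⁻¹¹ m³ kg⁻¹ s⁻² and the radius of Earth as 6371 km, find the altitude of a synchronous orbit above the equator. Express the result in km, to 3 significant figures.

μ = GM = 6.674×10⁻¹¹ × 5.972×10²⁴ = 3.986×10¹⁴ m³/s².
A synchronous orbit has period T, so by Kepler's third law a = (μT²/4π²)^(1/3).
μT²/4π² = 3.986×10¹⁴ × (8.616×10⁴)² / 39.48 = 7.495×10²² m³.
a = 4.216×10⁷ m = 42162 km.
Altitude h = a − R = 42162 − 6371 = 35791 km.

h_sync ≈ 35800 km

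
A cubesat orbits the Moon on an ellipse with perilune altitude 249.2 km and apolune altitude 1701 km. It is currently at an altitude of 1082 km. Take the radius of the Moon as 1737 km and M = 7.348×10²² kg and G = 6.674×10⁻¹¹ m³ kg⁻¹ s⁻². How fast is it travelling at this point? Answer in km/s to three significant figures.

μ = GM = 6.674×10⁻¹¹ × 7.348×10²² = 4.904×10¹² m³/s².
r_p = 1737 + 249.2 = 1986.2 km = 1.9862×10⁶ m.
r_a = 1737 + 1701 = 3438.0 km = 3.4380×10⁶ m.
r = 1737 + 1082 = 2819.0 km = 2.819×10⁶ m.
Semi-major axis a = (r_p + r_a)/2 = 2712.1 km = 2.712×10⁶ m.
Vis-viva: v² = μ(2/r − 1/a) = 4.904×10¹² × (7.095×10⁻⁷ − 3.687×10⁻⁷) = 1.671×10⁶ m²/s².
v = 1293 m/s = 1.293 km/s.

v ≈ 1.29 km/s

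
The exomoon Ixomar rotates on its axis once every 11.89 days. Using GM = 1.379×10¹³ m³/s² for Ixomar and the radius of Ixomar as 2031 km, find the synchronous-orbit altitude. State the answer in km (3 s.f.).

T = 11.89 days = 1.027×10⁶ s.
A synchronous orbit has period T, so by Kepler's third law a = (μT²/4π²)^(1/3).
μT²/4π² = 1.379×10¹³ × (1.027×10⁶)² / 39.48 = 3.686×10²³ m³.
a = 7.170×10⁷ m = 71702 km.
Altitude h = a − R = 71702 − 2031 = 69671 km.

h_sync ≈ 69700 km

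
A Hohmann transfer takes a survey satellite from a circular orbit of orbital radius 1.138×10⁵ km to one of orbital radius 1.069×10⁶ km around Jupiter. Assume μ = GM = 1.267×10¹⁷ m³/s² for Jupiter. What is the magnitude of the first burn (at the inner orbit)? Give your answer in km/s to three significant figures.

Δv ≈ 11.5 km/s

r₁ = 1.138×10⁵ km = 1.138×10⁸ m.
r₂ = 1.069×10⁶ km = 1.069×10⁹ m.
Transfer ellipse a_t = (r₁ + r₂)/2 = 5.914×10⁸ m.
At r₁: circular v_c1 = √(μ/r₁) = 33370 m/s; transfer-perijove v_p = √[μ(2/r₁ − 1/a_t)] = 44860 m/s.
Δv₁ = v_p − v_c1 = 11490 m/s.
= 11.49 km/s.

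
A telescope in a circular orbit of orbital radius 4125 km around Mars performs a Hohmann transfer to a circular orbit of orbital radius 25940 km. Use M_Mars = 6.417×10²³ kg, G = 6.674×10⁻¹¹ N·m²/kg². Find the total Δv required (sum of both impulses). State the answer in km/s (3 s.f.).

μ = GM = 6.674×10⁻¹¹ × 6.417×10²³ = 4.283×10¹³ m³/s².
r₁ = 4125 km = 4.125×10⁶ m.
r₂ = 25940 km = 2.594×10⁷ m.
Transfer ellipse a_t = (r₁ + r₂)/2 = 1.503×10⁷ m.
At r₁: circular v_c1 = √(μ/r₁) = 3222 m/s; transfer-periapsis v_p = √[μ(2/r₁ − 1/a_t)] = 4233 m/s.
Δv₁ = v_p − v_c1 = 1011 m/s.
At r₂: circular v_c2 = √(μ/r₂) = 1285 m/s; transfer-apoapsis v_a = √[μ(2/r₂ − 1/a_t)] = 673.1 m/s.
Δv₂ = v_c2 − v_a = 611.8 m/s.
Total Δv = Δv₁ + Δv₂ = 1622 m/s = 1.622 km/s.

Δv_total ≈ 1.62 km/s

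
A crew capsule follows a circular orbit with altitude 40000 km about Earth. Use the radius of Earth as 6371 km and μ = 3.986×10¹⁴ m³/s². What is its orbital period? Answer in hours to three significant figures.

r = 6371 + 40000 = 46371 km = 4.6371×10⁷ m.
Kepler's third law: T = 2π√(r³/μ) = 2π√((4.637×10⁷)³ / 3.986×10¹⁴).
r³/μ = 2.502×10⁸ s², so T = 2π × 1.582×10⁴ = 9.938×10⁴ s.
Converting: 9.938×10⁴ s ÷ 3600 = 27.60 hours.

T ≈ 27.6 hours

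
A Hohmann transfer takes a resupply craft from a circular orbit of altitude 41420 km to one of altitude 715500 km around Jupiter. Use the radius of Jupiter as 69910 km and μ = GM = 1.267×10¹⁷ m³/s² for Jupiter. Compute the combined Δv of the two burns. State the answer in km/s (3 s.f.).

Δv_total ≈ 17.3 km/s

r₁ = 69910 + 41420 = 111330 km = 1.1133×10⁸ m.
r₂ = 69910 + 715500 = 785410 km = 7.8541×10⁸ m.
Transfer ellipse a_t = (r₁ + r₂)/2 = 4.484×10⁸ m.
At r₁: circular v_c1 = √(μ/r₁) = 33740 m/s; transfer-perijove v_p = √[μ(2/r₁ − 1/a_t)] = 44650 m/s.
Δv₁ = v_p − v_c1 = 10910 m/s.
At r₂: circular v_c2 = √(μ/r₂) = 12700 m/s; transfer-apojove v_a = √[μ(2/r₂ − 1/a_t)] = 6329 m/s.
Δv₂ = v_c2 − v_a = 6372 m/s.
Total Δv = Δv₁ + Δv₂ = 17290 m/s = 17.29 km/s.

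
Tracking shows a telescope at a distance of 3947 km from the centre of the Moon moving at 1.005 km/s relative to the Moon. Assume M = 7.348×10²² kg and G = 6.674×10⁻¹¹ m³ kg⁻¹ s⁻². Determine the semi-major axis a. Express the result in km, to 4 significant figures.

a ≈ 3325 km

μ = GM = 6.674×10⁻¹¹ × 7.348×10²² = 4.904×10¹² m³/s².
r = 3.947×10⁶ m.
Vis-viva rearranged: 1/a = 2/r − v²/μ = 5.067×10⁻⁷ − 2.060×10⁻⁷ = 3.008×10⁻⁷ m⁻¹.
a = 3.325×10⁶ m = 3324.9 km.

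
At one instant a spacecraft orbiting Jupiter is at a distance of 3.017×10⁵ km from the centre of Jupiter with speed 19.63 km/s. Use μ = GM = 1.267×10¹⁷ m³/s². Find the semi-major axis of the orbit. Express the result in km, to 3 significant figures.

a ≈ 2.79×10⁵ km

r = 3.017×10⁸ m.
Vis-viva rearranged: 1/a = 2/r − v²/μ = 6.629×10⁻⁹ − 3.041×10⁻⁹ = 3.588×10⁻⁹ m⁻¹.
a = 2.787×10⁸ m = 2.7872×10⁵ km.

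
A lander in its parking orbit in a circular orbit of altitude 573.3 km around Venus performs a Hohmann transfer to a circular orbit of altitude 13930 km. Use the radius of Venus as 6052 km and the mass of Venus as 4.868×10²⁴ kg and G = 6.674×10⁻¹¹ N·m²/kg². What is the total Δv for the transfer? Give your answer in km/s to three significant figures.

μ = GM = 6.674×10⁻¹¹ × 4.868×10²⁴ = 3.249×10¹⁴ m³/s².
r₁ = 6052 + 573.3 = 6625.3 km = 6.6253×10⁶ m.
r₂ = 6052 + 13930 = 19982 km = 1.9982×10⁷ m.
Transfer ellipse a_t = (r₁ + r₂)/2 = 1.330×10⁷ m.
At r₁: circular v_c1 = √(μ/r₁) = 7003 m/s; transfer-periapsis v_p = √[μ(2/r₁ − 1/a_t)] = 8582 m/s.
Δv₁ = v_p − v_c1 = 1580 m/s.
At r₂: circular v_c2 = √(μ/r₂) = 4032 m/s; transfer-apoapsis v_a = √[μ(2/r₂ − 1/a_t)] = 2846 m/s.
Δv₂ = v_c2 − v_a = 1187 m/s.
Total Δv = Δv₁ + Δv₂ = 2766 m/s = 2.766 km/s.

Δv_total ≈ 2.77 km/s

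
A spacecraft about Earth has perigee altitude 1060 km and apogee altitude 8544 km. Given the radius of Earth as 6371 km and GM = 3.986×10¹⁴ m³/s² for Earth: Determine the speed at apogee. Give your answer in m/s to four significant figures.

r_p = 6371 + 1060 = 7431.0 km = 7.4310×10⁶ m.
r_a = 6371 + 8544 = 14915 km = 1.4915×10⁷ m.
Semi-major axis a = (r_p + r_a)/2 = 11173 km = 1.117×10⁷ m.
Vis-viva: v² = μ(2/r − 1/a) = 3.986×10¹⁴ × (1.341×10⁻⁷ − 8.950×10⁻⁸) = 1.777×10⁷ m²/s².
v = 4216 m/s.

v ≈ 4216 m/s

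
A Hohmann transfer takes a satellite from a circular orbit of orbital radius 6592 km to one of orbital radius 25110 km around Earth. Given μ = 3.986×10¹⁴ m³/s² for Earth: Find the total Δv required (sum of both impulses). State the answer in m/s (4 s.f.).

r₁ = 6592 km = 6.592×10⁶ m.
r₂ = 25110 km = 2.511×10⁷ m.
Transfer ellipse a_t = (r₁ + r₂)/2 = 1.585×10⁷ m.
At r₁: circular v_c1 = √(μ/r₁) = 7776 m/s; transfer-perigee v_p = √[μ(2/r₁ − 1/a_t)] = 9787 m/s.
Δv₁ = v_p − v_c1 = 2011 m/s.
At r₂: circular v_c2 = √(μ/r₂) = 3984 m/s; transfer-apogee v_a = √[μ(2/r₂ − 1/a_t)] = 2569 m/s.
Δv₂ = v_c2 − v_a = 1415 m/s.
Total Δv = Δv₁ + Δv₂ = 3426 m/s.

Δv_total ≈ 3426 m/s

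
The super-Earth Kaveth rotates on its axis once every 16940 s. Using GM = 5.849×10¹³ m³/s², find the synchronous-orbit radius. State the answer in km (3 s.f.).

A synchronous orbit has period T, so by Kepler's third law a = (μT²/4π²)^(1/3).
μT²/4π² = 5.849×10¹³ × (1.694×10⁴)² / 39.48 = 4.252×10²⁰ m³.
a = 7.519×10⁶ m = 7519.4 km.

r_sync ≈ 7520 km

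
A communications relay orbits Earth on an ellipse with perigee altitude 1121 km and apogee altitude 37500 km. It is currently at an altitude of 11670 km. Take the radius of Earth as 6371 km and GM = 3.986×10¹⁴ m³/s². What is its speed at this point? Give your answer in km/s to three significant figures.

r_p = 6371 + 1121 = 7492.0 km = 7.4920×10⁶ m.
r_a = 6371 + 37500 = 43871 km = 4.3871×10⁷ m.
r = 6371 + 11670 = 18041 km = 1.804×10⁷ m.
Semi-major axis a = (r_p + r_a)/2 = 25682 km = 2.568×10⁷ m.
Vis-viva: v² = μ(2/r − 1/a) = 3.986×10¹⁴ × (1.109×10⁻⁷ − 3.894×10⁻⁸) = 2.867×10⁷ m²/s².
v = 5354 m/s = 5.354 km/s.

v ≈ 5.35 km/s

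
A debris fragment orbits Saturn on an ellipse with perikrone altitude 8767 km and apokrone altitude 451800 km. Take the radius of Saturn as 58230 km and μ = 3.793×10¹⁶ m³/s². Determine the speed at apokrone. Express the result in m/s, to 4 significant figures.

r_p = 58230 + 8767 = 66997 km = 6.6997×10⁷ m.
r_a = 58230 + 451800 = 510030 km = 5.1003×10⁸ m.
Semi-major axis a = (r_p + r_a)/2 = 2.8851×10⁵ km = 2.885×10⁸ m.
Vis-viva: v² = μ(2/r − 1/a) = 3.793×10¹⁶ × (3.921×10⁻⁹ − 3.466×10⁻⁹) = 1.727×10⁷ m²/s².
v = 4156 m/s.

v ≈ 4156 m/s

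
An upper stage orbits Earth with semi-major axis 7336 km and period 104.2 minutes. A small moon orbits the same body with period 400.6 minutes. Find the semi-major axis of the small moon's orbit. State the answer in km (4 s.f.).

Kepler's third law: a³ ∝ T², so a₂ = a₁ (T₂/T₁)^(2/3).
T₂/T₁ = 3.845, (T₂/T₁)^(2/3) = 2.454.
a₂ = 7336 × 2.454 = 18000 km.

a₂ ≈ 18000 km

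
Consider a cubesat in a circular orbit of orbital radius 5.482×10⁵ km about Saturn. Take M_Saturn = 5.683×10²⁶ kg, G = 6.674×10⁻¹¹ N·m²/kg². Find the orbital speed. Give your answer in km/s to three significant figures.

v ≈ 8.32 km/s

μ = GM = 6.674×10⁻¹¹ × 5.683×10²⁶ = 3.793×10¹⁶ m³/s².
r = 5.482×10⁵ km = 5.482×10⁸ m.
For a circular orbit v = √(μ/r) = √(3.793×10¹⁶ / 5.482×10⁸) = √(6.919×10⁷) = 8318 m/s.
That is 8.318 km/s.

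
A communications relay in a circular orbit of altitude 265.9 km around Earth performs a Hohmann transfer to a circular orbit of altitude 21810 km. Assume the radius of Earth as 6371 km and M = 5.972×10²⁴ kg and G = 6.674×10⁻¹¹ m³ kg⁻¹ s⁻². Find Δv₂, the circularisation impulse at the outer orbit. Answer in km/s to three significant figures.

Δv ≈ 1.44 km/s

μ = GM = 6.674×10⁻¹¹ × 5.972×10²⁴ = 3.986×10¹⁴ m³/s².
r₁ = 6371 + 265.9 = 6636.9 km = 6.6369×10⁶ m.
r₂ = 6371 + 21810 = 28181 km = 2.8181×10⁷ m.
Transfer ellipse a_t = (r₁ + r₂)/2 = 1.741×10⁷ m.
At r₁: circular v_c1 = √(μ/r₁) = 7749 m/s; transfer-perigee v_p = √[μ(2/r₁ − 1/a_t)] = 9860 m/s.
At r₂: circular v_c2 = √(μ/r₂) = 3761 m/s; transfer-apogee v_a = √[μ(2/r₂ − 1/a_t)] = 2322 m/s.
Δv₂ = v_c2 − v_a = 1439 m/s.
= 1.439 km/s.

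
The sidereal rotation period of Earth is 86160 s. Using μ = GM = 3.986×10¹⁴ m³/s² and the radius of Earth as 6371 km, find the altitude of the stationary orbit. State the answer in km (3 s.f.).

A synchronous orbit has period T, so by Kepler's third law a = (μT²/4π²)^(1/3).
μT²/4π² = 3.986×10¹⁴ × (8.616×10⁴)² / 39.48 = 7.495×10²² m³.
a = 4.216×10⁷ m = 42163 km.
Altitude h = a − R = 42163 − 6371 = 35792 km.

h_sync ≈ 35800 km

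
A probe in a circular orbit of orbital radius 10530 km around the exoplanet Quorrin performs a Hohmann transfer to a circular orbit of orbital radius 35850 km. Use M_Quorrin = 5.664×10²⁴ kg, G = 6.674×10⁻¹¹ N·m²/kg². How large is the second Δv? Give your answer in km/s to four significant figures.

Δv ≈ 1.059 km/s

μ = GM = 6.674×10⁻¹¹ × 5.664×10²⁴ = 3.780×10¹⁴ m³/s².
r₁ = 10530 km = 1.053×10⁷ m.
r₂ = 35850 km = 3.585×10⁷ m.
Transfer ellipse a_t = (r₁ + r₂)/2 = 2.319×10⁷ m.
At r₁: circular v_c1 = √(μ/r₁) = 5992 m/s; transfer-periapsis v_p = √[μ(2/r₁ − 1/a_t)] = 7450 m/s.
At r₂: circular v_c2 = √(μ/r₂) = 3247 m/s; transfer-apoapsis v_a = √[μ(2/r₂ − 1/a_t)] = 2188 m/s.
Δv₂ = v_c2 − v_a = 1059 m/s.
= 1.059 km/s.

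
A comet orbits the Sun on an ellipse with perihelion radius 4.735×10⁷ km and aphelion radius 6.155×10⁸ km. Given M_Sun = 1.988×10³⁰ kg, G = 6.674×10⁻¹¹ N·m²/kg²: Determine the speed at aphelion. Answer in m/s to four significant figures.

μ = GM = 6.674×10⁻¹¹ × 1.988×10³⁰ = 1.327×10²⁰ m³/s².
Semi-major axis a = (r_p + r_a)/2 = 3.3142×10⁸ km = 3.314×10¹¹ m.
Vis-viva: v² = μ(2/r − 1/a) = 1.327×10²⁰ × (3.249×10⁻¹² − 3.017×10⁻¹²) = 3.080×10⁷ m²/s².
v = 5550 m/s.

v ≈ 5550 m/s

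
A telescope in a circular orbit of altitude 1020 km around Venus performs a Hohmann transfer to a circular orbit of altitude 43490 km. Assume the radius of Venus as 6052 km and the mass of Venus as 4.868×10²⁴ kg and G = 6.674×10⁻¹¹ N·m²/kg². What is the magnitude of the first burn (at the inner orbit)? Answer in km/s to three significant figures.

μ = GM = 6.674×10⁻¹¹ × 4.868×10²⁴ = 3.249×10¹⁴ m³/s².
r₁ = 6052 + 1020 = 7072.0 km = 7.0720×10⁶ m.
r₂ = 6052 + 43490 = 49542 km = 4.9542×10⁷ m.
Transfer ellipse a_t = (r₁ + r₂)/2 = 2.831×10⁷ m.
At r₁: circular v_c1 = √(μ/r₁) = 6778 m/s; transfer-periapsis v_p = √[μ(2/r₁ − 1/a_t)] = 8967 m/s.
Δv₁ = v_p − v_c1 = 2189 m/s.
= 2.189 km/s.

Δv ≈ 2.19 km/s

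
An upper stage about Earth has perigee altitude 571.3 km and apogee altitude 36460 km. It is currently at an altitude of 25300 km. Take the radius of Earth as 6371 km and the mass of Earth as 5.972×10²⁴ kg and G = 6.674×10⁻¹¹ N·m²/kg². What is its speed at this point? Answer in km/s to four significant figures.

v ≈ 3.026 km/s

μ = GM = 6.674×10⁻¹¹ × 5.972×10²⁴ = 3.986×10¹⁴ m³/s².
r_p = 6371 + 571.3 = 6942.3 km = 6.9423×10⁶ m.
r_a = 6371 + 36460 = 42831 km = 4.2831×10⁷ m.
r = 6371 + 25300 = 31671 km = 3.167×10⁷ m.
Semi-major axis a = (r_p + r_a)/2 = 24887 km = 2.489×10⁷ m.
Vis-viva: v² = μ(2/r − 1/a) = 3.986×10¹⁴ × (6.315×10⁻⁸ − 4.018×10⁻⁸) = 9.154×10⁶ m²/s².
v = 3026 m/s = 3.026 km/s.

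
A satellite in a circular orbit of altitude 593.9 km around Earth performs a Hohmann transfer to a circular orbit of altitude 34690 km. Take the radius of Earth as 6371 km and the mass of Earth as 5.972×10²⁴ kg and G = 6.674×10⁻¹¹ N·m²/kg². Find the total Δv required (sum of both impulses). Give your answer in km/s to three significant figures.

Δv_total ≈ 3.76 km/s

μ = GM = 6.674×10⁻¹¹ × 5.972×10²⁴ = 3.986×10¹⁴ m³/s².
r₁ = 6371 + 593.9 = 6964.9 km = 6.9649×10⁶ m.
r₂ = 6371 + 34690 = 41061 km = 4.1061×10⁷ m.
Transfer ellipse a_t = (r₁ + r₂)/2 = 2.401×10⁷ m.
At r₁: circular v_c1 = √(μ/r₁) = 7565 m/s; transfer-perigee v_p = √[μ(2/r₁ − 1/a_t)] = 9892 m/s.
Δv₁ = v_p − v_c1 = 2327 m/s.
At r₂: circular v_c2 = √(μ/r₂) = 3116 m/s; transfer-apogee v_a = √[μ(2/r₂ − 1/a_t)] = 1678 m/s.
Δv₂ = v_c2 − v_a = 1438 m/s.
Total Δv = Δv₁ + Δv₂ = 3765 m/s = 3.765 km/s.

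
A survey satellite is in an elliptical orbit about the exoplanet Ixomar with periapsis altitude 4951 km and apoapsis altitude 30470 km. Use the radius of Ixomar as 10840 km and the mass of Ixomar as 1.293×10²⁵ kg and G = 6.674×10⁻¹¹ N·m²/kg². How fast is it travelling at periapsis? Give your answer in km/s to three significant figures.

v ≈ 8.89 km/s

μ = GM = 6.674×10⁻¹¹ × 1.293×10²⁵ = 8.629×10¹⁴ m³/s².
r_p = 10840 + 4951 = 15791 km = 1.5791×10⁷ m.
r_a = 10840 + 30470 = 41310 km = 4.1310×10⁷ m.
Semi-major axis a = (r_p + r_a)/2 = 28550 km = 2.855×10⁷ m.
Vis-viva: v² = μ(2/r − 1/a) = 8.629×10¹⁴ × (1.267×10⁻⁷ − 3.503×10⁻⁸) = 7.907×10⁷ m²/s².
v = 8892 m/s = 8.892 km/s.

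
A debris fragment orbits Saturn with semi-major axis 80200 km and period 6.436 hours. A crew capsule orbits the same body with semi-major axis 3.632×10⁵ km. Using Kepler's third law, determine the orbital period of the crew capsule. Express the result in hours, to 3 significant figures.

Kepler's third law: T² ∝ a³, so T₂ = T₁ (a₂/a₁)^(3/2).
a₂/a₁ = 4.529, (a₂/a₁)^(3/2) = 9.637.
T₂ = 6.436 × 9.637 = 62.03 hours.

T₂ ≈ 62.0 hours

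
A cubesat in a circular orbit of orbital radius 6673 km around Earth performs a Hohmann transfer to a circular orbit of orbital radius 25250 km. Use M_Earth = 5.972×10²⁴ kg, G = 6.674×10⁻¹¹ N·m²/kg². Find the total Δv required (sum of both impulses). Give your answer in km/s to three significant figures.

Δv_total ≈ 3.40 km/s

μ = GM = 6.674×10⁻¹¹ × 5.972×10²⁴ = 3.986×10¹⁴ m³/s².
r₁ = 6673 km = 6.673×10⁶ m.
r₂ = 25250 km = 2.525×10⁷ m.
Transfer ellipse a_t = (r₁ + r₂)/2 = 1.596×10⁷ m.
At r₁: circular v_c1 = √(μ/r₁) = 7728 m/s; transfer-perigee v_p = √[μ(2/r₁ − 1/a_t)] = 9720 m/s.
Δv₁ = v_p − v_c1 = 1992 m/s.
At r₂: circular v_c2 = √(μ/r₂) = 3973 m/s; transfer-apogee v_a = √[μ(2/r₂ − 1/a_t)] = 2569 m/s.
Δv₂ = v_c2 − v_a = 1404 m/s.
Total Δv = Δv₁ + Δv₂ = 3396 m/s = 3.396 km/s.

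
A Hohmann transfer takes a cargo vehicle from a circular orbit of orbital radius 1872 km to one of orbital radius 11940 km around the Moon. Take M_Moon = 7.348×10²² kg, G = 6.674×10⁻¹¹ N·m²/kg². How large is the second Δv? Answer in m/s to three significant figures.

μ = GM = 6.674×10⁻¹¹ × 7.348×10²² = 4.904×10¹² m³/s².
r₁ = 1872 km = 1.872×10⁶ m.
r₂ = 11940 km = 1.194×10⁷ m.
Transfer ellipse a_t = (r₁ + r₂)/2 = 6.906×10⁶ m.
At r₁: circular v_c1 = √(μ/r₁) = 1619 m/s; transfer-perilune v_p = √[μ(2/r₁ − 1/a_t)] = 2128 m/s.
At r₂: circular v_c2 = √(μ/r₂) = 640.9 m/s; transfer-apolune v_a = √[μ(2/r₂ − 1/a_t)] = 333.7 m/s.
Δv₂ = v_c2 − v_a = 307.2 m/s.

Δv ≈ 307 m/s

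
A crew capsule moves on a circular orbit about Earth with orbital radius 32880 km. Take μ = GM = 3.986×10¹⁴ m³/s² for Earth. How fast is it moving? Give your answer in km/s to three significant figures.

r = 32880 km = 3.288×10⁷ m.
For a circular orbit v = √(μ/r) = √(3.986×10¹⁴ / 3.288×10⁷) = √(1.212×10⁷) = 3482 m/s.
That is 3.482 km/s.

v ≈ 3.48 km/s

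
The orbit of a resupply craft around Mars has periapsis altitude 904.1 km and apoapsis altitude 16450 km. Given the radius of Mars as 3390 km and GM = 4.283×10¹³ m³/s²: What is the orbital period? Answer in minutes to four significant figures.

T ≈ 670.7 minutes

r_p = 3390 + 904.1 = 4294.1 km = 4.2941×10⁶ m.
r_a = 3390 + 16450 = 19840 km = 1.9840×10⁷ m.
Semi-major axis a = (r_p + r_a)/2 = (4294.1 + 19840)/2 = 12067 km = 1.207×10⁷ m.
By Kepler's third law T = 2π√(a³/μ) = 2π × 6.405×10³ = 4.024×10⁴ s.
= 670.7 minutes.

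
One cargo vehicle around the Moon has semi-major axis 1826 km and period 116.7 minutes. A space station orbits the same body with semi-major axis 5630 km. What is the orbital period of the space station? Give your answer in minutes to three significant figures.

T₂ ≈ 632 minutes

Kepler's third law: T² ∝ a³, so T₂ = T₁ (a₂/a₁)^(3/2).
a₂/a₁ = 3.083, (a₂/a₁)^(3/2) = 5.414.
T₂ = 116.7 × 5.414 = 631.8 minutes.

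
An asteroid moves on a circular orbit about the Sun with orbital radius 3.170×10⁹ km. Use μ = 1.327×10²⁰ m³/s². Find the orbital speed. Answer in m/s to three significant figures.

r = 3.170×10⁹ km = 3.170×10¹² m.
For a circular orbit v = √(μ/r) = √(1.327×10²⁰ / 3.170×10¹²) = √(4.186×10⁷) = 6470 m/s.

v ≈ 6470 m/s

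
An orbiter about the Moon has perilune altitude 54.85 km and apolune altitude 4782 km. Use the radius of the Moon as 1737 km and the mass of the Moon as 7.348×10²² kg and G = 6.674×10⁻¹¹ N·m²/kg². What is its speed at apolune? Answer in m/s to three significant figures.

μ = GM = 6.674×10⁻¹¹ × 7.348×10²² = 4.904×10¹² m³/s².
r_p = 1737 + 54.85 = 1791.8 km = 1.7918×10⁶ m.
r_a = 1737 + 4782 = 6519.0 km = 6.5190×10⁶ m.
Semi-major axis a = (r_p + r_a)/2 = 4155.4 km = 4.155×10⁶ m.
Vis-viva: v² = μ(2/r − 1/a) = 4.904×10¹² × (3.068×10⁻⁷ − 2.406×10⁻⁷) = 3.244×10⁵ m²/s².
v = 569.5 m/s.

v ≈ 570 m/s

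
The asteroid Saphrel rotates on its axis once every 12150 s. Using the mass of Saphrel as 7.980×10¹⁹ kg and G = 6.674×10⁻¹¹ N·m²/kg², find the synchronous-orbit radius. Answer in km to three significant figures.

μ = GM = 6.674×10⁻¹¹ × 7.980×10¹⁹ = 5.326×10⁹ m³/s².
A synchronous orbit has period T, so by Kepler's third law a = (μT²/4π²)^(1/3).
μT²/4π² = 5.326×10⁹ × (1.215×10⁴)² / 39.48 = 1.992×10¹⁶ m³.
a = 2.711×10⁵ m = 271.06 km.

r_sync ≈ 271 km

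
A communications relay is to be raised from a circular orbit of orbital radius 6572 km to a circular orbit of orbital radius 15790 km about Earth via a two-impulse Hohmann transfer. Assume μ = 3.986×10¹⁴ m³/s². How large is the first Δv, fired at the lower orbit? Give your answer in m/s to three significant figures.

r₁ = 6572 km = 6.572×10⁶ m.
r₂ = 15790 km = 1.579×10⁷ m.
Transfer ellipse a_t = (r₁ + r₂)/2 = 1.118×10⁷ m.
At r₁: circular v_c1 = √(μ/r₁) = 7788 m/s; transfer-perigee v_p = √[μ(2/r₁ − 1/a_t)] = 9255 m/s.
Δv₁ = v_p − v_c1 = 1467 m/s.

Δv ≈ 1470 m/s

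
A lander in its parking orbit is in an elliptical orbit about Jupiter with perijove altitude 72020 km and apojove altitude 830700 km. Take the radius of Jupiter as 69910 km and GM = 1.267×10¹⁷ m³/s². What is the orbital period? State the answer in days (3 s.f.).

T ≈ 2.43 days

r_p = 69910 + 72020 = 141930 km = 1.4193×10⁸ m.
r_a = 69910 + 830700 = 900610 km = 9.0061×10⁸ m.
Semi-major axis a = (r_p + r_a)/2 = (1.4193×10⁵ + 9.0061×10⁵)/2 = 5.2127×10⁵ km = 5.213×10⁸ m.
By Kepler's third law T = 2π√(a³/μ) = 2π × 3.344×10⁴ = 2.101×10⁵ s.
= 2.431 days.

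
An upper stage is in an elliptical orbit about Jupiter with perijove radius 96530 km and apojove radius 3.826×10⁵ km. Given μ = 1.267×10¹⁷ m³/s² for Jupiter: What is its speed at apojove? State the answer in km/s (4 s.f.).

v ≈ 11.55 km/s

Semi-major axis a = (r_p + r_a)/2 = 2.3956×10⁵ km = 2.396×10⁸ m.
Vis-viva: v² = μ(2/r − 1/a) = 1.267×10¹⁷ × (5.227×10⁻⁹ − 4.174×10⁻⁹) = 1.334×10⁸ m²/s².
v = 11550 m/s = 11.55 km/s.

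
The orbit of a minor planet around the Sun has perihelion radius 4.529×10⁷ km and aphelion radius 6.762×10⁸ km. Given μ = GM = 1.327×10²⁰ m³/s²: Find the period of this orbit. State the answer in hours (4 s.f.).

T ≈ 32830 hours

Semi-major axis a = (r_p + r_a)/2 = (4.5290×10⁷ + 6.7620×10⁸)/2 = 3.6074×10⁸ km = 3.607×10¹¹ m.
By Kepler's third law T = 2π√(a³/μ) = 2π × 1.881×10⁷ = 1.182×10⁸ s.
= 32830 hours.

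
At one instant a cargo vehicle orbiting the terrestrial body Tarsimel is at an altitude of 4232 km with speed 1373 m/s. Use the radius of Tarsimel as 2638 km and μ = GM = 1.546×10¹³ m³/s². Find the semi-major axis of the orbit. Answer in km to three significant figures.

r = 2638 + 4232 = 6870.0 km = 6.870×10⁶ m.
Specific orbital energy ε = v²/2 − μ/r = (1373)²/2 − 1.546×10¹³/6.870×10⁶ = -1.308×10⁶ J/kg.
Since ε = −μ/(2a), a = −μ/(2ε) = 5.911×10⁶ m = 5910.7 km.

a ≈ 5910 km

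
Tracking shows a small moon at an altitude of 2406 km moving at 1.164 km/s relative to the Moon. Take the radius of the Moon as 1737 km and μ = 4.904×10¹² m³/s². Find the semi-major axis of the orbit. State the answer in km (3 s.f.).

a ≈ 4840 km

r = 1737 + 2406 = 4143.0 km = 4.143×10⁶ m.
Specific orbital energy ε = v²/2 − μ/r = (1164)²/2 − 4.904×10¹²/4.143×10⁶ = -5.062×10⁵ J/kg.
Since ε = −μ/(2a), a = −μ/(2ε) = 4.844×10⁶ m = 4843.6 km.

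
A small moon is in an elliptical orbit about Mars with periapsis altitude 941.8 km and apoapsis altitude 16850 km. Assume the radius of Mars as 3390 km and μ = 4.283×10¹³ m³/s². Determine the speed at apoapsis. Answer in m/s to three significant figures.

v ≈ 864 m/s

r_p = 3390 + 941.8 = 4331.8 km = 4.3318×10⁶ m.
r_a = 3390 + 16850 = 20240 km = 2.0240×10⁷ m.
Semi-major axis a = (r_p + r_a)/2 = 12286 km = 1.229×10⁷ m.
Vis-viva: v² = μ(2/r − 1/a) = 4.283×10¹³ × (9.881×10⁻⁸ − 8.139×10⁻⁸) = 7.461×10⁵ m²/s².
v = 863.8 m/s.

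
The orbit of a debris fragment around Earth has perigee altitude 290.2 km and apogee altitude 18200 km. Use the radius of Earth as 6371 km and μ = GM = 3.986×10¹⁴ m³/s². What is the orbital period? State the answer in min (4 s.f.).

r_p = 6371 + 290.2 = 6661.2 km = 6.6612×10⁶ m.
r_a = 6371 + 18200 = 24571 km = 2.4571×10⁷ m.
Semi-major axis a = (r_p + r_a)/2 = (6661.2 + 24571)/2 = 15616 km = 1.562×10⁷ m.
By Kepler's third law T = 2π√(a³/μ) = 2π × 3.091×10³ = 1.942×10⁴ s.
= 323.7 min.

T ≈ 323.7 min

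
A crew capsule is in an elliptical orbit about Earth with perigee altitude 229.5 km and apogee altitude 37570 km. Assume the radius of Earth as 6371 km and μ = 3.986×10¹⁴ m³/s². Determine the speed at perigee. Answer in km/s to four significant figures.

r_p = 6371 + 229.5 = 6600.5 km = 6.6005×10⁶ m.
r_a = 6371 + 37570 = 43941 km = 4.3941×10⁷ m.
Semi-major axis a = (r_p + r_a)/2 = 25271 km = 2.527×10⁷ m.
Vis-viva: v² = μ(2/r − 1/a) = 3.986×10¹⁴ × (3.030×10⁻⁷ − 3.957×10⁻⁸) = 1.050×10⁸ m²/s².
v = 10250 m/s = 10.25 km/s.

v ≈ 10.25 km/s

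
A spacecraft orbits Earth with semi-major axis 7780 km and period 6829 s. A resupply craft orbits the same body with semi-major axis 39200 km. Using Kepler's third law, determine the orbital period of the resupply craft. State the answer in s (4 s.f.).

Kepler's third law: T² ∝ a³, so T₂ = T₁ (a₂/a₁)^(3/2).
a₂/a₁ = 5.039, (a₂/a₁)^(3/2) = 11.31.
T₂ = 6829 × 11.31 = 77240 s.

T₂ ≈ 77240 s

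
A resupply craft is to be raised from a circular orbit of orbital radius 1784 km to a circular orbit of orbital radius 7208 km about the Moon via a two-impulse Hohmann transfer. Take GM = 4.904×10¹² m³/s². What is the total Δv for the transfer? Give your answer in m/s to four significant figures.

r₁ = 1784 km = 1.784×10⁶ m.
r₂ = 7208 km = 7.208×10⁶ m.
Transfer ellipse a_t = (r₁ + r₂)/2 = 4.496×10⁶ m.
At r₁: circular v_c1 = √(μ/r₁) = 1658 m/s; transfer-perilune v_p = √[μ(2/r₁ − 1/a_t)] = 2099 m/s.
Δv₁ = v_p − v_c1 = 441.3 m/s.
At r₂: circular v_c2 = √(μ/r₂) = 824.8 m/s; transfer-apolune v_a = √[μ(2/r₂ − 1/a_t)] = 519.6 m/s.
Δv₂ = v_c2 − v_a = 305.3 m/s.
Total Δv = Δv₁ + Δv₂ = 746.6 m/s.

Δv_total ≈ 746.6 m/s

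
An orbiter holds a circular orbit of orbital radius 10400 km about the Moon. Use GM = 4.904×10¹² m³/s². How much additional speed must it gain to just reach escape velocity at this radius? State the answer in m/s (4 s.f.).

r = 10400 km = 1.040×10⁷ m.
Circular speed v_c = √(μ/r) = 686.7 m/s.
Escape speed v_esc = √(2μ/r) = √2 × v_c = 971.1 m/s.
Δv = v_esc − v_c = 284.4 m/s.

Δv ≈ 284.4 m/s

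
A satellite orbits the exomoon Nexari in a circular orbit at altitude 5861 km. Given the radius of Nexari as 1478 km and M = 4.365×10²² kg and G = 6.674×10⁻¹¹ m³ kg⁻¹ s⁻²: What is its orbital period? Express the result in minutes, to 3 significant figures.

T ≈ 1220 minutes

μ = GM = 6.674×10⁻¹¹ × 4.365×10²² = 2.913×10¹² m³/s².
r = 1478 + 5861 = 7339.0 km = 7.3390×10⁶ m.
Kepler's third law: T = 2π√(r³/μ) = 2π√((7.339×10⁶)³ / 2.913×10¹²).
r³/μ = 1.357×10⁸ s², so T = 2π × 1.165×10⁴ = 7.319×10⁴ s.
Converting: 7.319×10⁴ s ÷ 60.00 = 1220 minutes.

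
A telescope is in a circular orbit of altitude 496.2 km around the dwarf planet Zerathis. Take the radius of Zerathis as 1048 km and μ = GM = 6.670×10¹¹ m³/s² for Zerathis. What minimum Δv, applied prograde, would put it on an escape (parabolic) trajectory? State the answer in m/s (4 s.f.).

Δv ≈ 272.2 m/s

r = 1048 + 496.2 = 1544.2 km = 1.5442×10⁶ m.
Circular speed v_c = √(μ/r) = 657.2 m/s.
Escape speed v_esc = √(2μ/r) = √2 × v_c = 929.5 m/s.
Δv = v_esc − v_c = 272.2 m/s.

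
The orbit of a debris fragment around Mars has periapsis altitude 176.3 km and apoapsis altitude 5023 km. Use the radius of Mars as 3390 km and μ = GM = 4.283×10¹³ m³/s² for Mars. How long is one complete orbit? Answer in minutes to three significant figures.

r_p = 3390 + 176.3 = 3566.3 km = 3.5663×10⁶ m.
r_a = 3390 + 5023 = 8413.0 km = 8.4130×10⁶ m.
Semi-major axis a = (r_p + r_a)/2 = (3566.3 + 8413.0)/2 = 5989.6 km = 5.990×10⁶ m.
By Kepler's third law T = 2π√(a³/μ) = 2π × 2.240×10³ = 1.407×10⁴ s.
= 234.6 minutes.

T ≈ 235 minutes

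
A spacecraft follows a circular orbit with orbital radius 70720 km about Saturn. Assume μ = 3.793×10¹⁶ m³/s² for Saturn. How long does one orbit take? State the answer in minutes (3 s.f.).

T ≈ 320 minutes

r = 70720 km = 7.072×10⁷ m.
Kepler's third law: T = 2π√(r³/μ) = 2π√((7.072×10⁷)³ / 3.793×10¹⁶).
r³/μ = 9.325×10⁶ s², so T = 2π × 3.054×10³ = 1.919×10⁴ s.
Converting: 1.919×10⁴ s ÷ 60.00 = 319.8 minutes.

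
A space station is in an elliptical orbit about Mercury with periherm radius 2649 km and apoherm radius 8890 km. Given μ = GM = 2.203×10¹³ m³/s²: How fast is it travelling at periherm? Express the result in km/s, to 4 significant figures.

Semi-major axis a = (r_p + r_a)/2 = 5769.5 km = 5.770×10⁶ m.
Vis-viva: v² = μ(2/r − 1/a) = 2.203×10¹³ × (7.550×10⁻⁷ − 1.733×10⁻⁷) = 1.281×10⁷ m²/s².
v = 3580 m/s = 3.580 km/s.

v ≈ 3.580 km/s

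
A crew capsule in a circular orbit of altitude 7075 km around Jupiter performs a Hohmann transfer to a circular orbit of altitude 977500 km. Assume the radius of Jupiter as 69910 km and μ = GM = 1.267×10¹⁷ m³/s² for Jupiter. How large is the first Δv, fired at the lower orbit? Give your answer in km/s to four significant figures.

r₁ = 69910 + 7075 = 76985 km = 7.6985×10⁷ m.
r₂ = 69910 + 977500 = 1047400 km = 1.0474×10⁹ m.
Transfer ellipse a_t = (r₁ + r₂)/2 = 5.622×10⁸ m.
At r₁: circular v_c1 = √(μ/r₁) = 40570 m/s; transfer-perijove v_p = √[μ(2/r₁ − 1/a_t)] = 55370 m/s.
Δv₁ = v_p − v_c1 = 14800 m/s.
= 14.80 km/s.

Δv ≈ 14.80 km/s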